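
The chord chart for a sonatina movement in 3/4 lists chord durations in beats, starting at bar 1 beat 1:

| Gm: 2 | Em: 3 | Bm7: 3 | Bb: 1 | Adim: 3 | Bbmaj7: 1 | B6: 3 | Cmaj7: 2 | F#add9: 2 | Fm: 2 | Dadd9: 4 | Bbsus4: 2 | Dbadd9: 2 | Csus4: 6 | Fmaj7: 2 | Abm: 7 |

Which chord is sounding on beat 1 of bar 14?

Abm

Beat 1 of bar 14 is beat (14−1)×3 + 1 = 40 overall.
Running totals: Gm ends at 2, Em ends at 5, Bm7 ends at 8, Bb ends at 9, Adim ends at 12, Bbmaj7 ends at 13, B6 ends at 16, Cmaj7 ends at 18, F#add9 ends at 20, Fm ends at 22, Dadd9 ends at 26, Bbsus4 ends at 28, Dbadd9 ends at 30, Csus4 ends at 36, Fmaj7 ends at 38, Abm ends at 45.
Beat 40 falls within Abm.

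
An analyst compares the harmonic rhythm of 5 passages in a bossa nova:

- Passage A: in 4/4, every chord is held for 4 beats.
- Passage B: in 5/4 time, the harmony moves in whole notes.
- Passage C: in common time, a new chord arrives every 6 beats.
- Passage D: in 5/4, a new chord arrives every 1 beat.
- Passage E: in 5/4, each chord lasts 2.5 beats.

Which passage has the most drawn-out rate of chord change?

Passage C

A: 4/4 = 1 chord/bar.
B: 5/4 = 1.25 chords/bar.
C: 4/6 = 2/3 chords/bar.
D: 5/1 = 5 chords/bar.
E: 5/2.5 = 2 chords/bar.
Slowest is C at 2/3 chords/bar.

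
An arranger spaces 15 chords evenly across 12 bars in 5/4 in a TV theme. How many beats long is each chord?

12 bars × 5 beats/bar = 60 beats total.
60 beats ÷ 15 chords = 4 beats per chord.
(That is a whole note.)

4 beats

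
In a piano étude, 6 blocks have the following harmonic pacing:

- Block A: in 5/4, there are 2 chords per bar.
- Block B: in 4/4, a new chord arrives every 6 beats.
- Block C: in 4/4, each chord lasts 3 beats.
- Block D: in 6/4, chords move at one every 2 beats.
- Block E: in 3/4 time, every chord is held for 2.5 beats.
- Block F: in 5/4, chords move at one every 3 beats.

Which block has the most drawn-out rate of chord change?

Block B

A: 5 beats/bar ÷ 2.5 beats/chord = 2 chords/bar.
B: 4 beats/bar ÷ 6 beats/chord = 2/3 chords/bar.
C: 4 beats/bar ÷ 3 beats/chord = 4/3 chords/bar.
D: 6 beats/bar ÷ 2 beats/chord = 3 chords/bar.
E: 3 beats/bar ÷ 2.5 beats/chord = 1.2 chords/bar.
F: 5 beats/bar ÷ 3 beats/chord = 5/3 chords/bar.
Slowest is B at 2/3 chords/bar.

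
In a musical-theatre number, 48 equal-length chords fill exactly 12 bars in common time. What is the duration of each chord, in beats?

1 beat

12 bars × 4 beats/bar = 48 beats total.
48 beats ÷ 48 chords = 1 beats per chord.
(That is a quarter note.)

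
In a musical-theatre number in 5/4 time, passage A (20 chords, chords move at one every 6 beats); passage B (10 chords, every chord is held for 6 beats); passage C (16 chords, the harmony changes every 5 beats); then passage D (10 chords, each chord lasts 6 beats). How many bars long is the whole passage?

A: 20 × 6 = 120 beats = 24 bars.
B: 10 × 6 = 60 beats = 12 bars.
C: 16 × 5 = 80 beats = 16 bars.
D: 10 × 6 = 60 beats = 12 bars.
Total: 24 + 12 + 16 + 12 = 64 bars.

64 bars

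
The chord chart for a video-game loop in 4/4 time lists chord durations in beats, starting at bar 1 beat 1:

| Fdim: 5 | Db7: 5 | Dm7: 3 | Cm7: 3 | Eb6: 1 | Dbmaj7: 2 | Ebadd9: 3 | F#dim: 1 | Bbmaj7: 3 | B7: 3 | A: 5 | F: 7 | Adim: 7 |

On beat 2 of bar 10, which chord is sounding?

Beat 2 of bar 10 is beat (10−1)×4 + 2 = 38 overall.
Running totals: Fdim ends at 5, Db7 ends at 10, Dm7 ends at 13, Cm7 ends at 16, Eb6 ends at 17, Dbmaj7 ends at 19, Ebadd9 ends at 22, F#dim ends at 23, Bbmaj7 ends at 26, B7 ends at 29, A ends at 34, F ends at 41.
Beat 38 falls within F.

F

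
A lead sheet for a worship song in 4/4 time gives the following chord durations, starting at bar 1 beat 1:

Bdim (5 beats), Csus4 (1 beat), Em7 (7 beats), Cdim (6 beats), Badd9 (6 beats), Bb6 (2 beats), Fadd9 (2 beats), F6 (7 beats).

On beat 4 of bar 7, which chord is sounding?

Beat 4 of bar 7 is beat (7−1)×4 + 4 = 28 overall.
Running totals: Bdim ends at 5, Csus4 ends at 6, Em7 ends at 13, Cdim ends at 19, Badd9 ends at 25, Bb6 ends at 27, Fadd9 ends at 29.
Beat 28 falls within Fadd9.

Fadd9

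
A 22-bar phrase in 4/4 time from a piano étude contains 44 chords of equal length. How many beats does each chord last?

2 beats

22 bars × 4 beats/bar = 88 beats total.
88 beats ÷ 44 chords = 2 beats per chord.
(That is a half note.)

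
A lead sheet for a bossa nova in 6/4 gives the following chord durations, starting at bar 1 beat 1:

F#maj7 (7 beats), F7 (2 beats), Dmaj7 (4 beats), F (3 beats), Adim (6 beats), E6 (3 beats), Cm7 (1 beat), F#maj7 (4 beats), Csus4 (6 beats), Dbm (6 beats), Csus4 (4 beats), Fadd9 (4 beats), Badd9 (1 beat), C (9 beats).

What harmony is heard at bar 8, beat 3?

Beat 3 of bar 8 is beat (8−1)×6 + 3 = 45 overall.
Running totals: F#maj7 ends at 7, F7 ends at 9, Dmaj7 ends at 13, F ends at 16, Adim ends at 22, E6 ends at 25, Cm7 ends at 26, F#maj7 ends at 30, Csus4 ends at 36, Dbm ends at 42, Csus4 ends at 46.
Beat 45 falls within Csus4.

Csus4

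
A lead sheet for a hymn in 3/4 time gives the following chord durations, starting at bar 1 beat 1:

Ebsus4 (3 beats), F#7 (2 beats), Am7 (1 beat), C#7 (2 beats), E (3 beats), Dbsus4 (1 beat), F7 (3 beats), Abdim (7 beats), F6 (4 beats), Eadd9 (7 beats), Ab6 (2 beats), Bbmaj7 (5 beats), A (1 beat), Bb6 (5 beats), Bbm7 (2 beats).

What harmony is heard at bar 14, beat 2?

Beat 2 of bar 14 is beat (14−1)×3 + 2 = 41 overall.
Running totals: Ebsus4 ends at 3, F#7 ends at 5, Am7 ends at 6, C#7 ends at 8, E ends at 11, Dbsus4 ends at 12, F7 ends at 15, Abdim ends at 22, F6 ends at 26, Eadd9 ends at 33, Ab6 ends at 35, Bbmaj7 ends at 40, A ends at 41.
Beat 41 falls within A.

A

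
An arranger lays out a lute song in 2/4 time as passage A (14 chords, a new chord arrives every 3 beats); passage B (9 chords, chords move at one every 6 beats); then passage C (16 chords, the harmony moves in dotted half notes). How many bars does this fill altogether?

72 bars

A: 14 × 3 = 42 beats = 21 bars.
B: 9 × 6 = 54 beats = 27 bars.
C: 16 × 3 = 48 beats = 24 bars.
Total: 21 + 27 + 24 = 72 bars.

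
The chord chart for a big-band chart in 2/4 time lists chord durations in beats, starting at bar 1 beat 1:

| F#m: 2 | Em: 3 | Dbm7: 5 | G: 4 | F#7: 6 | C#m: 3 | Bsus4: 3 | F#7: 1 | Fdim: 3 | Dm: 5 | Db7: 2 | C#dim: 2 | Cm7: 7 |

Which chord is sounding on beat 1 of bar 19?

Beat 1 of bar 19 is beat (19−1)×2 + 1 = 37 overall.
Running totals: F#m ends at 2, Em ends at 5, Dbm7 ends at 10, G ends at 14, F#7 ends at 20, C#m ends at 23, Bsus4 ends at 26, F#7 ends at 27, Fdim ends at 30, Dm ends at 35, Db7 ends at 37.
Beat 37 falls within Db7.

Db7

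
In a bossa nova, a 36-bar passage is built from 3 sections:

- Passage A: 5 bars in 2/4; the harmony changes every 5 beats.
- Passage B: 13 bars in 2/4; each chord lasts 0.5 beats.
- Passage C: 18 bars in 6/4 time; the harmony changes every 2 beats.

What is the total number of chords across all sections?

108 chords

A has 10 beats and chords last 5 each, so 2 chords.
B has 26 beats and chords last 0.5 each, so 52 chords.
C has 108 beats and chords last 2 each, so 54 chords.
Total: 2 + 52 + 54 = 108.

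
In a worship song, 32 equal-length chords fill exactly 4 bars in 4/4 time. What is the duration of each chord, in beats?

0.5 beats

4 bars × 4 beats/bar = 16 beats total.
16 beats ÷ 32 chords = 0.5 beats per chord.
(That is an eighth note.)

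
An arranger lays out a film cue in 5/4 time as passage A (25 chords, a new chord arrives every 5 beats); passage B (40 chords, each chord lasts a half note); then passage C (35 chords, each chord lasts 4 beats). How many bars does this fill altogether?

69 bars

A: 25 × 5 = 125 beats = 25 bars.
B: 40 × 2 = 80 beats = 16 bars.
C: 35 × 4 = 140 beats = 28 bars.
Total: 25 + 16 + 28 = 69 bars.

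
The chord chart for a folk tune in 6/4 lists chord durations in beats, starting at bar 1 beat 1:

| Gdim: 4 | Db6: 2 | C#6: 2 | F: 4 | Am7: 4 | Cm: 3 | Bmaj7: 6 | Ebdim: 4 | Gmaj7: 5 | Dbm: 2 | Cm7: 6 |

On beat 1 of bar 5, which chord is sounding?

Beat 1 of bar 5 is beat (5−1)×6 + 1 = 25 overall.
Running totals: Gdim ends at 4, Db6 ends at 6, C#6 ends at 8, F ends at 12, Am7 ends at 16, Cm ends at 19, Bmaj7 ends at 25.
Beat 25 falls within Bmaj7.

Bmaj7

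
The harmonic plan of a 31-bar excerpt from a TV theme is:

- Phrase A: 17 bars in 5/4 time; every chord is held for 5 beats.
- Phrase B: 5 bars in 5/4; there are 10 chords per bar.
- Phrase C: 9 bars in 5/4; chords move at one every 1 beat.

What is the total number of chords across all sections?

112 chords

A: 17 bars × 5 beats = 85 beats; 5 beats/chord → 17 chords.
B: 5 bars × 5 beats = 25 beats; 0.5 beats/chord → 50 chords.
C: 9 bars × 5 beats = 45 beats; 1 beat/chord → 45 chords.
Total: 17 + 50 + 45 = 112.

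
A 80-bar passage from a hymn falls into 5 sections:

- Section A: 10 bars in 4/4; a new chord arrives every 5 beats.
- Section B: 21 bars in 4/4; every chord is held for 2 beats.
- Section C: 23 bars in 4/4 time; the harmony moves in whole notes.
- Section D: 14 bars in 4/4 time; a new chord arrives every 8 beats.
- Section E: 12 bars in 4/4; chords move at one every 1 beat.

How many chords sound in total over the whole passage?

A: 10·4 = 40 beats, 40/5 = 8 chords.
B: 21·4 = 84 beats, 84/2 = 42 chords.
C: 23·4 = 92 beats, 92/4 = 23 chords.
D: 14·4 = 56 beats, 56/8 = 7 chords.
E: 12·4 = 48 beats, 48/1 = 48 chords.
Total: 8 + 42 + 23 + 7 + 48 = 128.

128 chords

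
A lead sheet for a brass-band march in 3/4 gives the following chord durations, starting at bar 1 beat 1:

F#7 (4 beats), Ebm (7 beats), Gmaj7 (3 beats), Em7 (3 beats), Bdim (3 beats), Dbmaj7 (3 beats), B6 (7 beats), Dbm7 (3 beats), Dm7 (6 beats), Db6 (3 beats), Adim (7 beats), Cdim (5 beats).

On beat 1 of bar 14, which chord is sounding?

Db6

Beat 1 of bar 14 is beat (14−1)×3 + 1 = 40 overall.
Running totals: F#7 ends at 4, Ebm ends at 11, Gmaj7 ends at 14, Em7 ends at 17, Bdim ends at 20, Dbmaj7 ends at 23, B6 ends at 30, Dbm7 ends at 33, Dm7 ends at 39, Db6 ends at 42.
Beat 40 falls within Db6.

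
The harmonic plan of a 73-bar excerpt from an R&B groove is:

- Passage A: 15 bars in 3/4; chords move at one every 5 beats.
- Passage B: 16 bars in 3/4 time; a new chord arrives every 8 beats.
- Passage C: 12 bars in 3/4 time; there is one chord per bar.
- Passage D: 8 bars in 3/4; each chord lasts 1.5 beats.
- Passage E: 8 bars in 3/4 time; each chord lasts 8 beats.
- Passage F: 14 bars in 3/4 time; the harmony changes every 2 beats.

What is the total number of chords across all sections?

A: 15 bars × 3 beats = 45 beats; 5 beats/chord → 9 chords.
B: 16 bars × 3 beats = 48 beats; 8 beats/chord → 6 chords.
C: 12 bars × 3 beats = 36 beats; 3 beats/chord → 12 chords.
D: 8 bars × 3 beats = 24 beats; 1.5 beats/chord → 16 chords.
E: 8 bars × 3 beats = 24 beats; 8 beats/chord → 3 chords.
F: 14 bars × 3 beats = 42 beats; 2 beats/chord → 21 chords.
Total: 9 + 6 + 12 + 16 + 3 + 21 = 67.

67 chords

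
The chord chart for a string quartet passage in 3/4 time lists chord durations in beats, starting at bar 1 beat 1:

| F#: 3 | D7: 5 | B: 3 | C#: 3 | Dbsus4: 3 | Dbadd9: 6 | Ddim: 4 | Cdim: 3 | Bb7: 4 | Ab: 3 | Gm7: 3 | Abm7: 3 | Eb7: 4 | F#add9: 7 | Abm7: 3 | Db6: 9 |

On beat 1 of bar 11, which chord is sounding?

Beat 1 of bar 11 is beat (11−1)×3 + 1 = 31 overall.
Running totals: F# ends at 3, D7 ends at 8, B ends at 11, C# ends at 14, Dbsus4 ends at 17, Dbadd9 ends at 23, Ddim ends at 27, Cdim ends at 30, Bb7 ends at 34.
Beat 31 falls within Bb7.

Bb7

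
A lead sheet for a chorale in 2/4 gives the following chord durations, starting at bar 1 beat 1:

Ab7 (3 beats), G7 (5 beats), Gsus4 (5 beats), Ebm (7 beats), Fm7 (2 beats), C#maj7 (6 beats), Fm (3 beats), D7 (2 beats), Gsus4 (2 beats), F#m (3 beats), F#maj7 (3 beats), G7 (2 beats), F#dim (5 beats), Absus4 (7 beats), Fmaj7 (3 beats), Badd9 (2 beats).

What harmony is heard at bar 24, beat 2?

Beat 2 of bar 24 is beat (24−1)×2 + 2 = 48 overall.
Running totals: Ab7 ends at 3, G7 ends at 8, Gsus4 ends at 13, Ebm ends at 20, Fm7 ends at 22, C#maj7 ends at 28, Fm ends at 31, D7 ends at 33, Gsus4 ends at 35, F#m ends at 38, F#maj7 ends at 41, G7 ends at 43, F#dim ends at 48.
Beat 48 falls within F#dim.

F#dim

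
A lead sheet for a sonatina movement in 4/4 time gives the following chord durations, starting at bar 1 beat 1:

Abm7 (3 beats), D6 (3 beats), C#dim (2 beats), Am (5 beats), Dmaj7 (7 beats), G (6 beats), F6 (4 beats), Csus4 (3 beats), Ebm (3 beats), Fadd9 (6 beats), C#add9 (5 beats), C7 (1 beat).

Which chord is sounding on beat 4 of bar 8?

Csus4

Beat 4 of bar 8 is beat (8−1)×4 + 4 = 32 overall.
Running totals: Abm7 ends at 3, D6 ends at 6, C#dim ends at 8, Am ends at 13, Dmaj7 ends at 20, G ends at 26, F6 ends at 30, Csus4 ends at 33.
Beat 32 falls within Csus4.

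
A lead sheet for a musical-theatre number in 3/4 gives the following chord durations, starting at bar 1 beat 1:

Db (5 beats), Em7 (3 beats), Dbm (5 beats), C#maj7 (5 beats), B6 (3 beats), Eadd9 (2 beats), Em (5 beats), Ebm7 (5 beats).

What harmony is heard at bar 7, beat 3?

B6

Beat 3 of bar 7 is beat (7−1)×3 + 3 = 21 overall.
Running totals: Db ends at 5, Em7 ends at 8, Dbm ends at 13, C#maj7 ends at 18, B6 ends at 21.
Beat 21 falls within B6.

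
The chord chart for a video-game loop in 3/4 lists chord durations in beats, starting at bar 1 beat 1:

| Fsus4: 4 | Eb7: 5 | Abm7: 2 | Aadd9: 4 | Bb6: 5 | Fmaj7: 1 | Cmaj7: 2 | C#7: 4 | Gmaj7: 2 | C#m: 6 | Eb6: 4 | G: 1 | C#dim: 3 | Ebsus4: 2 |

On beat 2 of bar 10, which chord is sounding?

Beat 2 of bar 10 is beat (10−1)×3 + 2 = 29 overall.
Running totals: Fsus4 ends at 4, Eb7 ends at 9, Abm7 ends at 11, Aadd9 ends at 15, Bb6 ends at 20, Fmaj7 ends at 21, Cmaj7 ends at 23, C#7 ends at 27, Gmaj7 ends at 29.
Beat 29 falls within Gmaj7.

Gmaj7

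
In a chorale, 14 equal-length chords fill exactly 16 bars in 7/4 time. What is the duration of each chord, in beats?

8 beats

16 bars × 7 beats/bar = 112 beats total.
112 beats ÷ 14 chords = 8 beats per chord.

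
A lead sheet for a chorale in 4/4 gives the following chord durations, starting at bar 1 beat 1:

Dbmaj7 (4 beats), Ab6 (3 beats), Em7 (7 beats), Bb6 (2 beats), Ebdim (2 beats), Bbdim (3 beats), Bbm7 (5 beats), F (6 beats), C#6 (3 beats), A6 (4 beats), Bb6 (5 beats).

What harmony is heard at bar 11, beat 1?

Beat 1 of bar 11 is beat (11−1)×4 + 1 = 41 overall.
Running totals: Dbmaj7 ends at 4, Ab6 ends at 7, Em7 ends at 14, Bb6 ends at 16, Ebdim ends at 18, Bbdim ends at 21, Bbm7 ends at 26, F ends at 32, C#6 ends at 35, A6 ends at 39, Bb6 ends at 44.
Beat 41 falls within Bb6.

Bb6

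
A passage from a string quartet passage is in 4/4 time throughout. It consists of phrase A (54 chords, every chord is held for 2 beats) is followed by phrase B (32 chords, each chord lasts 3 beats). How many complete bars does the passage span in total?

51 bars

A: 54 × 2 = 108 beats = 27 bars.
B: 32 × 3 = 96 beats = 24 bars.
Total: 27 + 24 = 51 bars.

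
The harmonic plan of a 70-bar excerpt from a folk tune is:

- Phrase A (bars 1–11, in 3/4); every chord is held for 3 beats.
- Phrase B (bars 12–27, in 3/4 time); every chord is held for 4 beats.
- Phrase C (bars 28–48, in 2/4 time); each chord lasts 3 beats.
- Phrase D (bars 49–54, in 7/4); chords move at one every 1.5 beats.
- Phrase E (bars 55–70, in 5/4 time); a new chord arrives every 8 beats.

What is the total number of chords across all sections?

A: 11 bars × 3 beats = 33 beats; 3 beats/chord → 11 chords.
B: 16 bars × 3 beats = 48 beats; 4 beats/chord → 12 chords.
C: 21 bars × 2 beats = 42 beats; 3 beats/chord → 14 chords.
D: 6 bars × 7 beats = 42 beats; 1.5 beats/chord → 28 chords.
E: 16 bars × 5 beats = 80 beats; 8 beats/chord → 10 chords.
Total: 11 + 12 + 14 + 28 + 10 = 75.

75 chords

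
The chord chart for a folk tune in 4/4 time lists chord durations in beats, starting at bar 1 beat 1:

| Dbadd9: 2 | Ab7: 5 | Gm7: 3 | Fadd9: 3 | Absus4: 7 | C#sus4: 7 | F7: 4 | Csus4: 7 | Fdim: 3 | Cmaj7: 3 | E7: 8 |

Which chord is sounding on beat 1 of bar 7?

C#sus4

Beat 1 of bar 7 is beat (7−1)×4 + 1 = 25 overall.
Running totals: Dbadd9 ends at 2, Ab7 ends at 7, Gm7 ends at 10, Fadd9 ends at 13, Absus4 ends at 20, C#sus4 ends at 27.
Beat 25 falls within C#sus4.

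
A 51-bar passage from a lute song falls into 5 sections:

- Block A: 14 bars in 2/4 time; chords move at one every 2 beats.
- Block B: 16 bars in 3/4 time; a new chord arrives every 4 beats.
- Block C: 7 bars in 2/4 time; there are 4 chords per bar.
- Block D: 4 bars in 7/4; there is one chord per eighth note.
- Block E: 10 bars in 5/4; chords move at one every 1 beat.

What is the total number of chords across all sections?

160 chords

A: 14 bars × 2 beats = 28 beats; 2 beats/chord → 14 chords.
B: 16 bars × 3 beats = 48 beats; 4 beats/chord → 12 chords.
C: 7 bars × 2 beats = 14 beats; 0.5 beats/chord → 28 chords.
D: 4 bars × 7 beats = 28 beats; 0.5 beats/chord → 56 chords.
E: 10 bars × 5 beats = 50 beats; 1 beat/chord → 50 chords.
Total: 14 + 12 + 28 + 56 + 50 = 160.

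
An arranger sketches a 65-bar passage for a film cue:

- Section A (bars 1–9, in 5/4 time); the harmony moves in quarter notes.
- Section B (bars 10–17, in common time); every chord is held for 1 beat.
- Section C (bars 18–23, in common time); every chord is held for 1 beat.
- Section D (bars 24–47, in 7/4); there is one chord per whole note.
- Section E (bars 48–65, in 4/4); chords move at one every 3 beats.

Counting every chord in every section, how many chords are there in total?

A: 9·5 = 45 beats, 45/1 = 45 chords.
B: 8·4 = 32 beats, 32/1 = 32 chords.
C: 6·4 = 24 beats, 24/1 = 24 chords.
D: 24·7 = 168 beats, 168/4 = 42 chords.
E: 18·4 = 72 beats, 72/3 = 24 chords.
Total: 45 + 32 + 24 + 42 + 24 = 167.

167 chords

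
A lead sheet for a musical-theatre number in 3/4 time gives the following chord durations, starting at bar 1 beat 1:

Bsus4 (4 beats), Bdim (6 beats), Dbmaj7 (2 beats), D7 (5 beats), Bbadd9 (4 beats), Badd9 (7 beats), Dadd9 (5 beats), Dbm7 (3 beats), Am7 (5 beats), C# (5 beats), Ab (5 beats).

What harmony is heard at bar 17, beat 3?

Beat 3 of bar 17 is beat (17−1)×3 + 3 = 51 overall.
Running totals: Bsus4 ends at 4, Bdim ends at 10, Dbmaj7 ends at 12, D7 ends at 17, Bbadd9 ends at 21, Badd9 ends at 28, Dadd9 ends at 33, Dbm7 ends at 36, Am7 ends at 41, C# ends at 46, Ab ends at 51.
Beat 51 falls within Ab.

Ab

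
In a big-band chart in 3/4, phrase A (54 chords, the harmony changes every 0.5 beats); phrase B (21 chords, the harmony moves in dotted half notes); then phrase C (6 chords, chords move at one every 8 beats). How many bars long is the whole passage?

46 bars

A: 54 × 0.5 = 27 beats = 9 bars.
B: 21 × 3 = 63 beats = 21 bars.
C: 6 × 8 = 48 beats = 16 bars.
Total: 9 + 21 + 16 = 46 bars.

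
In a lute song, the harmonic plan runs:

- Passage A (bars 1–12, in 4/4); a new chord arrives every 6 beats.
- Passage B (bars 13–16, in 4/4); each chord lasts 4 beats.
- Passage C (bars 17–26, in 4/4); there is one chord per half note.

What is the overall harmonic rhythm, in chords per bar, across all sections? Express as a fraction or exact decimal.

16/13 chords per bar

A: 12 × 4 = 48 beats ÷ 6 = 8 chords.
B: 4 × 4 = 16 beats ÷ 4 = 4 chords.
C: 10 × 4 = 40 beats ÷ 2 = 20 chords.
Overall: 32 chords over 26 bars → 32/26 = 16/13 chords per bar.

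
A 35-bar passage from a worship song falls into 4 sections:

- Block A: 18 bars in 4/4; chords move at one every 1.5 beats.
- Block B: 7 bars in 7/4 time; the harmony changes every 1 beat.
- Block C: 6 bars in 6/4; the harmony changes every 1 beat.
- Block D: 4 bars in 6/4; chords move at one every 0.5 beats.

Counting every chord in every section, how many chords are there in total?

A: 18·4 = 72 beats, 72/1.5 = 48 chords.
B: 7·7 = 49 beats, 49/1 = 49 chords.
C: 6·6 = 36 beats, 36/1 = 36 chords.
D: 4·6 = 24 beats, 24/0.5 = 48 chords.
Total: 48 + 49 + 36 + 48 = 181.

181 chords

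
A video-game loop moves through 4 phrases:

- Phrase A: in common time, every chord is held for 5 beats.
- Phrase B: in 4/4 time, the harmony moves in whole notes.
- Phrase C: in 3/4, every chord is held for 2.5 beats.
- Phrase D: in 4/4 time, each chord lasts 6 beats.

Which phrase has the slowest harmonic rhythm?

Phrase D

A: 4 beats/bar ÷ 5 beats/chord = 0.8 chords/bar.
B: 4 beats/bar ÷ 4 beats/chord = 1 chord/bar.
C: 3 beats/bar ÷ 2.5 beats/chord = 1.2 chords/bar.
D: 4 beats/bar ÷ 6 beats/chord = 2/3 chords/bar.
Slowest is D at 2/3 chords/bar.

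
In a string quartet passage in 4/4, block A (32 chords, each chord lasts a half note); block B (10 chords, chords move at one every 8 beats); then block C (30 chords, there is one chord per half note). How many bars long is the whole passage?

A: 32 × 2 = 64 beats = 16 bars.
B: 10 × 8 = 80 beats = 20 bars.
C: 30 × 2 = 60 beats = 15 bars.
Total: 16 + 20 + 15 = 51 bars.

51 bars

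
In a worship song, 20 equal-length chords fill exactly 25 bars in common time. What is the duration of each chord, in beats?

25 bars × 4 beats/bar = 100 beats total.
100 beats ÷ 20 chords = 5 beats per chord.

5 beats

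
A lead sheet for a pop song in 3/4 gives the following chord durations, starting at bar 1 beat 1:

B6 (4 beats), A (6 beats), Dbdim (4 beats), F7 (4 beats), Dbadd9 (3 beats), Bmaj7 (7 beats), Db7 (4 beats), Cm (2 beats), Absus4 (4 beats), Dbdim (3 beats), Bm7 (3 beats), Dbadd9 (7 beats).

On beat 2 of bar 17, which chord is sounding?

Dbadd9

Beat 2 of bar 17 is beat (17−1)×3 + 2 = 50 overall.
Running totals: B6 ends at 4, A ends at 10, Dbdim ends at 14, F7 ends at 18, Dbadd9 ends at 21, Bmaj7 ends at 28, Db7 ends at 32, Cm ends at 34, Absus4 ends at 38, Dbdim ends at 41, Bm7 ends at 44, Dbadd9 ends at 51.
Beat 50 falls within Dbadd9.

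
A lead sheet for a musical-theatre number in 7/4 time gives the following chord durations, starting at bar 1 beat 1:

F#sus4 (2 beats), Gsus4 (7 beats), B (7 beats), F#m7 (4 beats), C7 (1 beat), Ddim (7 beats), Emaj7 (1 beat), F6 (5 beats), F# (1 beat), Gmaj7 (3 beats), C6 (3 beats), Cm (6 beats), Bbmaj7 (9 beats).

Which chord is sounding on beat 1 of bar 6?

Beat 1 of bar 6 is beat (6−1)×7 + 1 = 36 overall.
Running totals: F#sus4 ends at 2, Gsus4 ends at 9, B ends at 16, F#m7 ends at 20, C7 ends at 21, Ddim ends at 28, Emaj7 ends at 29, F6 ends at 34, F# ends at 35, Gmaj7 ends at 38.
Beat 36 falls within Gmaj7.

Gmaj7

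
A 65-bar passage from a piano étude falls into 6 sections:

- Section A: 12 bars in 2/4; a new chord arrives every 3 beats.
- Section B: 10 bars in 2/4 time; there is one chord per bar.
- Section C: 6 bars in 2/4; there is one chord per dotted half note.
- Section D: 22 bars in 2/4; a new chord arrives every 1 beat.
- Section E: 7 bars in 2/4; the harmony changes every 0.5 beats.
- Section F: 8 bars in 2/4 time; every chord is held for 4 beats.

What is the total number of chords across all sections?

98 chords

A has 24 beats and chords last 3 each, so 8 chords.
B has 20 beats and chords last 2 each, so 10 chords.
C has 12 beats and chords last 3 each, so 4 chords.
D has 44 beats and chords last 1 each, so 44 chords.
E has 14 beats and chords last 0.5 each, so 28 chords.
F has 16 beats and chords last 4 each, so 4 chords.
Total: 8 + 10 + 4 + 44 + 28 + 4 = 98.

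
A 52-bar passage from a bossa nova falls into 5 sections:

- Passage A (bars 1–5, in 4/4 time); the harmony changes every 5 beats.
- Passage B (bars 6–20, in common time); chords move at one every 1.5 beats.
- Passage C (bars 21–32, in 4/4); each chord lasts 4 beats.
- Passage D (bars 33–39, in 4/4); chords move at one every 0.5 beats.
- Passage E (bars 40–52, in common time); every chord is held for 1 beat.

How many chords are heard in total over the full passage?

164 chords

A: 5·4 = 20 beats, 20/5 = 4 chords.
B: 15·4 = 60 beats, 60/1.5 = 40 chords.
C: 12·4 = 48 beats, 48/4 = 12 chords.
D: 7·4 = 28 beats, 28/0.5 = 56 chords.
E: 13·4 = 52 beats, 52/1 = 52 chords.
Total: 4 + 40 + 12 + 56 + 52 = 164.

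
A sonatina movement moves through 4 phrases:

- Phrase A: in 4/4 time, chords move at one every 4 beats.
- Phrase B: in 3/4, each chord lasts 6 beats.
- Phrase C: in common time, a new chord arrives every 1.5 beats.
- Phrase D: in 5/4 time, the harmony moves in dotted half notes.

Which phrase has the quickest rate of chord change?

A: 4/4 = 1 chord/bar.
B: 3/6 = 0.5 chords/bar.
C: 4/1.5 = 8/3 chords/bar.
D: 5/3 = 5/3 chords/bar.
Fastest is C at 8/3 chords/bar.

Phrase C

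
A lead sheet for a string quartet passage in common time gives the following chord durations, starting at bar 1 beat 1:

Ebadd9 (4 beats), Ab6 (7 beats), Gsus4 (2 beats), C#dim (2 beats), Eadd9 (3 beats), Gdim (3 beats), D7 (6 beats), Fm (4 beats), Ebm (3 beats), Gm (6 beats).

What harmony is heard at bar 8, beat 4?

Beat 4 of bar 8 is beat (8−1)×4 + 4 = 32 overall.
Running totals: Ebadd9 ends at 4, Ab6 ends at 11, Gsus4 ends at 13, C#dim ends at 15, Eadd9 ends at 18, Gdim ends at 21, D7 ends at 27, Fm ends at 31, Ebm ends at 34.
Beat 32 falls within Ebm.

Ebm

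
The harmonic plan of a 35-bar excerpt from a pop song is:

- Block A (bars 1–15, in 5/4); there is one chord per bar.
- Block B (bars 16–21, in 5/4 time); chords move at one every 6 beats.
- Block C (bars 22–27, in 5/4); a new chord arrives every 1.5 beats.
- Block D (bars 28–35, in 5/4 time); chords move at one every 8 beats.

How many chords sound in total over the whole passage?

A: 15 bars × 5 beats = 75 beats; 5 beats/chord → 15 chords.
B: 6 bars × 5 beats = 30 beats; 6 beats/chord → 5 chords.
C: 6 bars × 5 beats = 30 beats; 1.5 beats/chord → 20 chords.
D: 8 bars × 5 beats = 40 beats; 8 beats/chord → 5 chords.
Total: 15 + 5 + 20 + 5 = 45.

45 chords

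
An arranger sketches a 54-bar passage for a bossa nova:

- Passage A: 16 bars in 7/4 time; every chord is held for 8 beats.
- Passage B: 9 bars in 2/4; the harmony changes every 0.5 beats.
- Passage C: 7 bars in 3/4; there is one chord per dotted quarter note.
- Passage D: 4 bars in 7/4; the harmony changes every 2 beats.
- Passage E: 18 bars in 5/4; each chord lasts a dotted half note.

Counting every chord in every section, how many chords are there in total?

108 chords

A: 16·7 = 112 beats, 112/8 = 14 chords.
B: 9·2 = 18 beats, 18/0.5 = 36 chords.
C: 7·3 = 21 beats, 21/1.5 = 14 chords.
D: 4·7 = 28 beats, 28/2 = 14 chords.
E: 18·5 = 90 beats, 90/3 = 30 chords.
Total: 14 + 36 + 14 + 14 + 30 = 108.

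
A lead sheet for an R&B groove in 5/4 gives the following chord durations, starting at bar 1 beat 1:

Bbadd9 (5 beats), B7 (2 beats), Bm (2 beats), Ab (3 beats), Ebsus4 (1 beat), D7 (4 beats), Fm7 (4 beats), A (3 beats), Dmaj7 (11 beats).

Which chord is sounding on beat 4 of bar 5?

A

Beat 4 of bar 5 is beat (5−1)×5 + 4 = 24 overall.
Running totals: Bbadd9 ends at 5, B7 ends at 7, Bm ends at 9, Ab ends at 12, Ebsus4 ends at 13, D7 ends at 17, Fm7 ends at 21, A ends at 24.
Beat 24 falls within A.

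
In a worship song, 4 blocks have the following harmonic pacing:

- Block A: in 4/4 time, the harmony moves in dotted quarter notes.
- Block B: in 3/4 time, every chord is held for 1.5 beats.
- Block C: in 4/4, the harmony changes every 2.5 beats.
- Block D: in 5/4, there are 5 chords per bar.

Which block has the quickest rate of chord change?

Block D

A: 4 beats/bar ÷ 1.5 beats/chord = 8/3 chords/bar.
B: 3 beats/bar ÷ 1.5 beats/chord = 2 chords/bar.
C: 4 beats/bar ÷ 2.5 beats/chord = 1.6 chords/bar.
D: 5 beats/bar ÷ 1 beat/chord = 5 chords/bar.
Fastest is D at 5 chords/bar.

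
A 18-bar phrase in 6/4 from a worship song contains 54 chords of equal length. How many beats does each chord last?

18 bars × 6 beats/bar = 108 beats total.
108 beats ÷ 54 chords = 2 beats per chord.
(That is a half note.)

2 beats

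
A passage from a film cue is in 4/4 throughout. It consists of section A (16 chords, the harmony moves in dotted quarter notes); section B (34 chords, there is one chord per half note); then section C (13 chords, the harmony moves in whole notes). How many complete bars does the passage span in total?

36 bars

A: 16 × 1.5 = 24 beats = 6 bars.
B: 34 × 2 = 68 beats = 17 bars.
C: 13 × 4 = 52 beats = 13 bars.
Total: 6 + 17 + 13 = 36 bars.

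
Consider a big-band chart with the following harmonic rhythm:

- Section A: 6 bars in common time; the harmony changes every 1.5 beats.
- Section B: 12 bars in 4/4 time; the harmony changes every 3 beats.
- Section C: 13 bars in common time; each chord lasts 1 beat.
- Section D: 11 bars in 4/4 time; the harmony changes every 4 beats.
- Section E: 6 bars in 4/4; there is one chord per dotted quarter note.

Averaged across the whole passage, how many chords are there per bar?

A: 6 × 4 = 24 beats ÷ 1.5 = 16 chords.
B: 12 × 4 = 48 beats ÷ 3 = 16 chords.
C: 13 × 4 = 52 beats ÷ 1 = 52 chords.
D: 11 × 4 = 44 beats ÷ 4 = 11 chords.
E: 6 × 4 = 24 beats ÷ 1.5 = 16 chords.
Overall: 111 chords over 48 bars → 111/48 = 37/16 chords per bar.

37/16 chords per bar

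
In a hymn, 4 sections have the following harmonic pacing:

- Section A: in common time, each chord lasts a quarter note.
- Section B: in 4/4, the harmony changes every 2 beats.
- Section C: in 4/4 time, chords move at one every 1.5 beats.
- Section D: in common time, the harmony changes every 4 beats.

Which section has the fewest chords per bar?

A: 4 beats/bar ÷ 1 beat/chord = 4 chords/bar.
B: 4 beats/bar ÷ 2 beats/chord = 2 chords/bar.
C: 4 beats/bar ÷ 1.5 beats/chord = 8/3 chords/bar.
D: 4 beats/bar ÷ 4 beats/chord = 1 chord/bar.
Slowest is D at 1 chords/bar.

Section D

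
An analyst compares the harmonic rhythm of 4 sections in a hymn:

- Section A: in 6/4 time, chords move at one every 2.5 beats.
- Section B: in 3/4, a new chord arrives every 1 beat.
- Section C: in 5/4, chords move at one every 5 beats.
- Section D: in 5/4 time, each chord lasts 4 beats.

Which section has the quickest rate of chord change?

Section B

A: 6 beats/bar ÷ 2.5 beats/chord = 2.4 chords/bar.
B: 3 beats/bar ÷ 1 beat/chord = 3 chords/bar.
C: 5 beats/bar ÷ 5 beats/chord = 1 chord/bar.
D: 5 beats/bar ÷ 4 beats/chord = 1.25 chords/bar.
Fastest is B at 3 chords/bar.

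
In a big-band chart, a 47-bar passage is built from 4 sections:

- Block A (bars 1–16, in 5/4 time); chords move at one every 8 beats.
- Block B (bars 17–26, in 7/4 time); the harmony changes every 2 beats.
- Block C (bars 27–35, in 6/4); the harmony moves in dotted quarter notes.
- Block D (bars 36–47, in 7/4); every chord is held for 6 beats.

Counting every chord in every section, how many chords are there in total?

A: 16·5 = 80 beats, 80/8 = 10 chords.
B: 10·7 = 70 beats, 70/2 = 35 chords.
C: 9·6 = 54 beats, 54/1.5 = 36 chords.
D: 12·7 = 84 beats, 84/6 = 14 chords.
Total: 10 + 35 + 36 + 14 = 95.

95 chords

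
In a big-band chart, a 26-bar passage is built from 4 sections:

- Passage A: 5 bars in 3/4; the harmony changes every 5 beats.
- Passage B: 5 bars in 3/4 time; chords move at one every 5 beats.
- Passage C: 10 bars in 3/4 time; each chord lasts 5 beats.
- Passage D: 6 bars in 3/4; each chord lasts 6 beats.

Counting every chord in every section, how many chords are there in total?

15 chords

A has 15 beats and chords last 5 each, so 3 chords.
B has 15 beats and chords last 5 each, so 3 chords.
C has 30 beats and chords last 5 each, so 6 chords.
D has 18 beats and chords last 6 each, so 3 chords.
Total: 3 + 3 + 6 + 3 = 15.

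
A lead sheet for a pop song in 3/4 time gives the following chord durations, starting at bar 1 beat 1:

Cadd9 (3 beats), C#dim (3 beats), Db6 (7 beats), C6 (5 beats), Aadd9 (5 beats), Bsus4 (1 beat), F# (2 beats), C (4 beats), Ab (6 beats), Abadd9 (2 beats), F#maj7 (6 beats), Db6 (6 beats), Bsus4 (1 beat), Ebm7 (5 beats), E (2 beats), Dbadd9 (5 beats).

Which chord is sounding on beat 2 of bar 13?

Abadd9

Beat 2 of bar 13 is beat (13−1)×3 + 2 = 38 overall.
Running totals: Cadd9 ends at 3, C#dim ends at 6, Db6 ends at 13, C6 ends at 18, Aadd9 ends at 23, Bsus4 ends at 24, F# ends at 26, C ends at 30, Ab ends at 36, Abadd9 ends at 38.
Beat 38 falls within Abadd9.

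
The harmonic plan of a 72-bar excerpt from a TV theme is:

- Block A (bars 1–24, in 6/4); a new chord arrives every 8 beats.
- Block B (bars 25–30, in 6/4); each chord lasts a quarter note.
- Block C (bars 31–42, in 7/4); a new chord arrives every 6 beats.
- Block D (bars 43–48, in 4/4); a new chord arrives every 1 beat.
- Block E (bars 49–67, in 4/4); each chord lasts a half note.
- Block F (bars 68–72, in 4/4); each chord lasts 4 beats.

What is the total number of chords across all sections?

135 chords

A has 144 beats and chords last 8 each, so 18 chords.
B has 36 beats and chords last 1 each, so 36 chords.
C has 84 beats and chords last 6 each, so 14 chords.
D has 24 beats and chords last 1 each, so 24 chords.
E has 76 beats and chords last 2 each, so 38 chords.
F has 20 beats and chords last 4 each, so 5 chords.
Total: 18 + 36 + 14 + 24 + 38 + 5 = 135.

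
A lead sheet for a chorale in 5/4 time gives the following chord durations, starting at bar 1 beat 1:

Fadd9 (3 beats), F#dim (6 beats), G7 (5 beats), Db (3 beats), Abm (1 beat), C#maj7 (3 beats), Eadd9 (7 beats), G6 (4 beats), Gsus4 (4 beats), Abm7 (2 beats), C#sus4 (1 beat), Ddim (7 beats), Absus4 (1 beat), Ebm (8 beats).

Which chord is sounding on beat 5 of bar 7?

Gsus4

Beat 5 of bar 7 is beat (7−1)×5 + 5 = 35 overall.
Running totals: Fadd9 ends at 3, F#dim ends at 9, G7 ends at 14, Db ends at 17, Abm ends at 18, C#maj7 ends at 21, Eadd9 ends at 28, G6 ends at 32, Gsus4 ends at 36.
Beat 35 falls within Gsus4.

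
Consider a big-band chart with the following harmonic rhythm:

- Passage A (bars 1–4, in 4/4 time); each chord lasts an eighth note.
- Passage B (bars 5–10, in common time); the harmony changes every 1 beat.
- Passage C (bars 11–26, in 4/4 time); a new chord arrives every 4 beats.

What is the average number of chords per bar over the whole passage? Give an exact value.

A: 4 bars of 4 beats is 16 beats; at 0.5 beats each that's 32 chords.
B: 6 bars of 4 beats is 24 beats; at 1 beat each that's 24 chords.
C: 16 bars of 4 beats is 64 beats; at 4 beats each that's 16 chords.
Overall: 72 chords over 26 bars → 72/26 = 36/13 chords per bar.

36/13 chords per bar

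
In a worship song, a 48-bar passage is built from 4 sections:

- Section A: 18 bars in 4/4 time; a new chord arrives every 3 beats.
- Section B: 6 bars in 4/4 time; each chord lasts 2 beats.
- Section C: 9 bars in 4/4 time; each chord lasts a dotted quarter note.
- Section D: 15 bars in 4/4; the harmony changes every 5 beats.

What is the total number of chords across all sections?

72 chords

A: 18 bars × 4 beats = 72 beats; 3 beats/chord → 24 chords.
B: 6 bars × 4 beats = 24 beats; 2 beats/chord → 12 chords.
C: 9 bars × 4 beats = 36 beats; 1.5 beats/chord → 24 chords.
D: 15 bars × 4 beats = 60 beats; 5 beats/chord → 12 chords.
Total: 24 + 12 + 24 + 12 = 72.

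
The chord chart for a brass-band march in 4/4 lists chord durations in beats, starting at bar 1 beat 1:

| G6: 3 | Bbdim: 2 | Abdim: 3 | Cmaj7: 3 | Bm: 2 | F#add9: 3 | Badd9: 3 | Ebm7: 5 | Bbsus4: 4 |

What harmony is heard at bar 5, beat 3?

Badd9

Beat 3 of bar 5 is beat (5−1)×4 + 3 = 19 overall.
Running totals: G6 ends at 3, Bbdim ends at 5, Abdim ends at 8, Cmaj7 ends at 11, Bm ends at 13, F#add9 ends at 16, Badd9 ends at 19.
Beat 19 falls within Badd9.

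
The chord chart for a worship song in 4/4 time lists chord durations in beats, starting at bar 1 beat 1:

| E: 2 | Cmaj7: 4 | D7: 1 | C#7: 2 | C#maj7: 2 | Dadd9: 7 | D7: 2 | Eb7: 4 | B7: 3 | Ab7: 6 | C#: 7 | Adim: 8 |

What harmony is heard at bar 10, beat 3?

C#

Beat 3 of bar 10 is beat (10−1)×4 + 3 = 39 overall.
Running totals: E ends at 2, Cmaj7 ends at 6, D7 ends at 7, C#7 ends at 9, C#maj7 ends at 11, Dadd9 ends at 18, D7 ends at 20, Eb7 ends at 24, B7 ends at 27, Ab7 ends at 33, C# ends at 40.
Beat 39 falls within C#.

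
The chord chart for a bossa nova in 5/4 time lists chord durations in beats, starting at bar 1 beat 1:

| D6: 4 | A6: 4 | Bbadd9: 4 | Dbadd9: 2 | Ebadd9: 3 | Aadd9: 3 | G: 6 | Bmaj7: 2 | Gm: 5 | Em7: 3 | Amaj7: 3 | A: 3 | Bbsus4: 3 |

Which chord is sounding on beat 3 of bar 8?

Beat 3 of bar 8 is beat (8−1)×5 + 3 = 38 overall.
Running totals: D6 ends at 4, A6 ends at 8, Bbadd9 ends at 12, Dbadd9 ends at 14, Ebadd9 ends at 17, Aadd9 ends at 20, G ends at 26, Bmaj7 ends at 28, Gm ends at 33, Em7 ends at 36, Amaj7 ends at 39.
Beat 38 falls within Amaj7.

Amaj7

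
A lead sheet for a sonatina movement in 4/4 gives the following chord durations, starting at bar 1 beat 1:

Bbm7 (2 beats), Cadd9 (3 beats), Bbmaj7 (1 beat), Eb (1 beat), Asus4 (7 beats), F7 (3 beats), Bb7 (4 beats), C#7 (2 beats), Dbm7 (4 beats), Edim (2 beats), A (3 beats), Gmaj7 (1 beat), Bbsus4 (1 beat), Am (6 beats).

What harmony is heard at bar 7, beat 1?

Dbm7

Beat 1 of bar 7 is beat (7−1)×4 + 1 = 25 overall.
Running totals: Bbm7 ends at 2, Cadd9 ends at 5, Bbmaj7 ends at 6, Eb ends at 7, Asus4 ends at 14, F7 ends at 17, Bb7 ends at 21, C#7 ends at 23, Dbm7 ends at 27.
Beat 25 falls within Dbm7.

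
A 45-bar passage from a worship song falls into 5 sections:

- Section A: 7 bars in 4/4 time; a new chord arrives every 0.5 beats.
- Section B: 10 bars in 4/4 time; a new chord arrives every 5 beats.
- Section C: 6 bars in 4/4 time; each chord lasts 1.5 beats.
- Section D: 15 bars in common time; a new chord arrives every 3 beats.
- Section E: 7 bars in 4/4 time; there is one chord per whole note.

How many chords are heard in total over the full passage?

A has 28 beats and chords last 0.5 each, so 56 chords.
B has 40 beats and chords last 5 each, so 8 chords.
C has 24 beats and chords last 1.5 each, so 16 chords.
D has 60 beats and chords last 3 each, so 20 chords.
E has 28 beats and chords last 4 each, so 7 chords.
Total: 56 + 8 + 16 + 20 + 7 = 107.

107 chords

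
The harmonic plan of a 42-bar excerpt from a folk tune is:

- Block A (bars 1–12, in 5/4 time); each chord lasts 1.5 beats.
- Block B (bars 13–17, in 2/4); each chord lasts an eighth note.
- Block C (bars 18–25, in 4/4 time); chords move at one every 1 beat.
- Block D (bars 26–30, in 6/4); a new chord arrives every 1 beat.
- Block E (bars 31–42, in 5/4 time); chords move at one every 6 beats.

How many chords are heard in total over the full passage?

A: 12 bars × 5 beats = 60 beats; 1.5 beats/chord → 40 chords.
B: 5 bars × 2 beats = 10 beats; 0.5 beats/chord → 20 chords.
C: 8 bars × 4 beats = 32 beats; 1 beat/chord → 32 chords.
D: 5 bars × 6 beats = 30 beats; 1 beat/chord → 30 chords.
E: 12 bars × 5 beats = 60 beats; 6 beats/chord → 10 chords.
Total: 40 + 20 + 32 + 30 + 10 = 132.

132 chords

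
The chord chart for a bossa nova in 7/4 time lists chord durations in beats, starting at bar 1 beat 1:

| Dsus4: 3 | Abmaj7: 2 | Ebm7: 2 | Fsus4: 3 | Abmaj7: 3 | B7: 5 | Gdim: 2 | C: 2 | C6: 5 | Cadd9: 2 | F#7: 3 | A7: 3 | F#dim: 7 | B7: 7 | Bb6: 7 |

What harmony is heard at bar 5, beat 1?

Cadd9

Beat 1 of bar 5 is beat (5−1)×7 + 1 = 29 overall.
Running totals: Dsus4 ends at 3, Abmaj7 ends at 5, Ebm7 ends at 7, Fsus4 ends at 10, Abmaj7 ends at 13, B7 ends at 18, Gdim ends at 20, C ends at 22, C6 ends at 27, Cadd9 ends at 29.
Beat 29 falls within Cadd9.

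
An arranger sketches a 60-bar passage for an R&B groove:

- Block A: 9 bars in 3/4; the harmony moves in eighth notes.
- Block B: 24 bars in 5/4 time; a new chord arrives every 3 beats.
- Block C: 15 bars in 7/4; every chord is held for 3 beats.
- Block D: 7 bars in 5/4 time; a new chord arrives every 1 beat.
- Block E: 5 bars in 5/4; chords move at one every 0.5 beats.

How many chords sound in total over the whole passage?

214 chords

A: 9·3 = 27 beats, 27/0.5 = 54 chords.
B: 24·5 = 120 beats, 120/3 = 40 chords.
C: 15·7 = 105 beats, 105/3 = 35 chords.
D: 7·5 = 35 beats, 35/1 = 35 chords.
E: 5·5 = 25 beats, 25/0.5 = 50 chords.
Total: 54 + 40 + 35 + 35 + 50 = 214.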